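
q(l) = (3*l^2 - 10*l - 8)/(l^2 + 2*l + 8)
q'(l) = (-2*l - 2)*(3*l^2 - 10*l - 8)/(l^2 + 2*l + 8)^2 + (6*l - 10)/(l^2 + 2*l + 8)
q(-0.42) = -0.45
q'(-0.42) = -1.64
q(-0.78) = 0.23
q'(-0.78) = -2.10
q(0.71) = -1.37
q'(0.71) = -0.11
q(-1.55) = 2.01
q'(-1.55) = -2.34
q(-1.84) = 2.67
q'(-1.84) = -2.15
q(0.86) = -1.37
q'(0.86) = 0.03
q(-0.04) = -0.96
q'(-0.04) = -1.06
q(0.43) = -1.30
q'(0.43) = -0.41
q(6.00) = 0.71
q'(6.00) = 0.29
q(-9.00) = 4.58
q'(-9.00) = 0.13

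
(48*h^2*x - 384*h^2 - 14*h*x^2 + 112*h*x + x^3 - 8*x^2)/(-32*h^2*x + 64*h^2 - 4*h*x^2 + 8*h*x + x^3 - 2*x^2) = (-6*h*x + 48*h + x^2 - 8*x)/(4*h*x - 8*h + x^2 - 2*x)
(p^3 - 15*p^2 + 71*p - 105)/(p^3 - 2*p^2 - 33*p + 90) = (p - 7)/(p + 6)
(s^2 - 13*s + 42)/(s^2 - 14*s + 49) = (s - 6)/(s - 7)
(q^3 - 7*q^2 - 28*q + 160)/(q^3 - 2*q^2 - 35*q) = (q^2 - 12*q + 32)/(q*(q - 7))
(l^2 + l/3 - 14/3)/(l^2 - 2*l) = (l + 7/3)/l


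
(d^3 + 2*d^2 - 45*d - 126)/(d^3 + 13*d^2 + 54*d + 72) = (d - 7)/(d + 4)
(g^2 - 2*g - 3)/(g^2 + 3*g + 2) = (g - 3)/(g + 2)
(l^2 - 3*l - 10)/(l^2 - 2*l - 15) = (l + 2)/(l + 3)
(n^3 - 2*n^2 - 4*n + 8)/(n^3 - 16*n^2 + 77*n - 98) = (n^2 - 4)/(n^2 - 14*n + 49)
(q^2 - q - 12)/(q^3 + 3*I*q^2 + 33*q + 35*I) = (q^2 - q - 12)/(q^3 + 3*I*q^2 + 33*q + 35*I)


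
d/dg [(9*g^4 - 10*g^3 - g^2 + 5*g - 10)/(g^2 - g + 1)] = (18*g^5 - 37*g^4 + 56*g^3 - 34*g^2 + 18*g - 5)/(g^4 - 2*g^3 + 3*g^2 - 2*g + 1)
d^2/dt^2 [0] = 0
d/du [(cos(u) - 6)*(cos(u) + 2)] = 2*(2 - cos(u))*sin(u)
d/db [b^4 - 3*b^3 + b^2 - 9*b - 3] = 4*b^3 - 9*b^2 + 2*b - 9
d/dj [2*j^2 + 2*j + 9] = 4*j + 2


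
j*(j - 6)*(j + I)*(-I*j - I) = -I*j^4 + j^3 + 5*I*j^3 - 5*j^2 + 6*I*j^2 - 6*j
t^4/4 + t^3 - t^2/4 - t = t*(t/4 + 1)*(t - 1)*(t + 1)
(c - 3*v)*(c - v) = c^2 - 4*c*v + 3*v^2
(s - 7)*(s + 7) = s^2 - 49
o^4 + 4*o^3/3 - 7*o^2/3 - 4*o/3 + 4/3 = (o - 1)*(o - 2/3)*(o + 1)*(o + 2)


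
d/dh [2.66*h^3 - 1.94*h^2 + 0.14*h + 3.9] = 7.98*h^2 - 3.88*h + 0.14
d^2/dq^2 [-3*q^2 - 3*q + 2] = -6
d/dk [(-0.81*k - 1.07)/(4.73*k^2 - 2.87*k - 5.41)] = (3.8313*k^2 + 10.1222*k + 1.3112)/(22.3729*k^4 - 27.1502*k^3 - 42.9417*k^2 + 31.0534*k + 29.2681)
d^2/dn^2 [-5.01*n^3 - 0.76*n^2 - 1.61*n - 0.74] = -30.06*n - 1.52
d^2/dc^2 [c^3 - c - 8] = 6*c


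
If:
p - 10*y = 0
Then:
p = 10*y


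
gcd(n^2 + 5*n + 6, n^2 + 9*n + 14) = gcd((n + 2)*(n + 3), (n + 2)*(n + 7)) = n + 2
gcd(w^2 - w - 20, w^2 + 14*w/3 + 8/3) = w + 4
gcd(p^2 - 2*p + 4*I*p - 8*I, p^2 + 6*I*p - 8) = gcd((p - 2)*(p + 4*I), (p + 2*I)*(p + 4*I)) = p + 4*I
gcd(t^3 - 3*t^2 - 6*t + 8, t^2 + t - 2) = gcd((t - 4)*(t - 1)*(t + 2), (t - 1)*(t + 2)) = t^2 + t - 2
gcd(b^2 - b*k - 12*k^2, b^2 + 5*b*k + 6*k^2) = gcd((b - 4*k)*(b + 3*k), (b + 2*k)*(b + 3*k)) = b + 3*k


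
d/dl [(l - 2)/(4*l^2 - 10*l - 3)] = (-4*l^2 + 16*l - 23)/(16*l^4 - 80*l^3 + 76*l^2 + 60*l + 9)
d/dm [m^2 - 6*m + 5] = 2*m - 6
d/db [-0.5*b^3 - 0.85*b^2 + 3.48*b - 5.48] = -1.5*b^2 - 1.7*b + 3.48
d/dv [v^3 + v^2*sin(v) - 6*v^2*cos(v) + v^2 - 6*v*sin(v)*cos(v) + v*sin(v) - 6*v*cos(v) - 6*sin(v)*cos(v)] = 6*v^2*sin(v) + v^2*cos(v) + 3*v^2 + 8*v*sin(v) - 11*v*cos(v) - 6*v*cos(2*v) + 2*v + sin(v) - 3*sin(2*v) - 6*cos(v) - 6*cos(2*v)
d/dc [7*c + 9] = 7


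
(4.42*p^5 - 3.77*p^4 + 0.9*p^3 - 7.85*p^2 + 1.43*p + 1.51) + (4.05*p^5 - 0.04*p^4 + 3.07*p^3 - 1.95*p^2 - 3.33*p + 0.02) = 8.47*p^5 - 3.81*p^4 + 3.97*p^3 - 9.8*p^2 - 1.9*p + 1.53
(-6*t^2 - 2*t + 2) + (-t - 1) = -6*t^2 - 3*t + 1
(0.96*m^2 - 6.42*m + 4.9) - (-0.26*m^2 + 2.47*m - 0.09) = 1.22*m^2 - 8.89*m + 4.99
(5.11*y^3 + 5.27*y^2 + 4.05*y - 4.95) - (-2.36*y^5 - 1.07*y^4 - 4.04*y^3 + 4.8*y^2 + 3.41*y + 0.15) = 2.36*y^5 + 1.07*y^4 + 9.15*y^3 + 0.47*y^2 + 0.64*y - 5.1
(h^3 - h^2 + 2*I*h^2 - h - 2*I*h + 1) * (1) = h^3 - h^2 + 2*I*h^2 - h - 2*I*h + 1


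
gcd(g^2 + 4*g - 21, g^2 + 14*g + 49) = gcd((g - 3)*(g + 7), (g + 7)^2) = g + 7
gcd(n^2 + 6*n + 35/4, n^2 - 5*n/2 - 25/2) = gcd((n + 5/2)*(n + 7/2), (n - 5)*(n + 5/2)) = n + 5/2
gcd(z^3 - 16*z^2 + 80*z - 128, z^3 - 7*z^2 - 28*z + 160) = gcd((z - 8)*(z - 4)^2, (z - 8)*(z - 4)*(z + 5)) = z^2 - 12*z + 32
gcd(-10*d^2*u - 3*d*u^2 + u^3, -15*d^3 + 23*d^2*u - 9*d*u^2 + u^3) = -5*d + u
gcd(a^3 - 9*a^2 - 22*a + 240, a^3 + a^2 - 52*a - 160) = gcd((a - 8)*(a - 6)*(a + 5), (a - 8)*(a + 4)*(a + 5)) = a^2 - 3*a - 40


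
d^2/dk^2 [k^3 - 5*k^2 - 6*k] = 6*k - 10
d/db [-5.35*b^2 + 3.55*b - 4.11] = 3.55 - 10.7*b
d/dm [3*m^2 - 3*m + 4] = 6*m - 3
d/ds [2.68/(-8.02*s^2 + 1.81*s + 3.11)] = (42.9872*s - 4.8508)/(-8.02*s^2 + 1.81*s + 3.11)^2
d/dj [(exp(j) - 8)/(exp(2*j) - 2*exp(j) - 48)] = -exp(j)/(exp(2*j) + 12*exp(j) + 36)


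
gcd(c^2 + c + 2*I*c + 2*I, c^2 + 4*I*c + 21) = 1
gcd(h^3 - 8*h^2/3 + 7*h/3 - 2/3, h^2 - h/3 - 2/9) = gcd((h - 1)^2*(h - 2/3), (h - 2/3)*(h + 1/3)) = h - 2/3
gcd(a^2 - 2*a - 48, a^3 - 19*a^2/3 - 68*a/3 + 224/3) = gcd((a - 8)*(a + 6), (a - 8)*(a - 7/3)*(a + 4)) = a - 8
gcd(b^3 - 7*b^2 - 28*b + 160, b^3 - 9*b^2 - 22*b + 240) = b^2 - 3*b - 40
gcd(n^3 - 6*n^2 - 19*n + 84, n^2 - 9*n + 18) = n - 3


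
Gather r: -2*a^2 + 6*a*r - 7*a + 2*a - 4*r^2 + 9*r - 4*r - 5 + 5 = -2*a^2 - 5*a - 4*r^2 + r*(6*a + 5)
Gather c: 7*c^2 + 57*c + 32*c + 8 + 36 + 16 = 7*c^2 + 89*c + 60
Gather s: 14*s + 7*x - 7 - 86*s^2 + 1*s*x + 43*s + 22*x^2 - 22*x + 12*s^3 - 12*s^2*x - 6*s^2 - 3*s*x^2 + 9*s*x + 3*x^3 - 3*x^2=12*s^3 + s^2*(-12*x - 92) + s*(-3*x^2 + 10*x + 57) + 3*x^3 + 19*x^2 - 15*x - 7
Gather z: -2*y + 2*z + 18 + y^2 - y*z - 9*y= y^2 - 11*y + z*(2 - y) + 18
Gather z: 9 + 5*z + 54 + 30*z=35*z + 63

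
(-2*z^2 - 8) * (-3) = 6*z^2 + 24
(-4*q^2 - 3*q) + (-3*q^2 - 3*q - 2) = -7*q^2 - 6*q - 2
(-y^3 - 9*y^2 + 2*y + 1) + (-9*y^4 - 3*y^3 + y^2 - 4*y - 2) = -9*y^4 - 4*y^3 - 8*y^2 - 2*y - 1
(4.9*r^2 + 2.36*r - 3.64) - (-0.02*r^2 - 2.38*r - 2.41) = 4.92*r^2 + 4.74*r - 1.23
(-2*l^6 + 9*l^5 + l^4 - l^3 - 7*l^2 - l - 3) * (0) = 0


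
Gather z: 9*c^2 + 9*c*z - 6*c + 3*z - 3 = 9*c^2 - 6*c + z*(9*c + 3) - 3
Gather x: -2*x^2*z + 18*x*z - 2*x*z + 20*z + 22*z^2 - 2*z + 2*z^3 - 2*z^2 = -2*x^2*z + 16*x*z + 2*z^3 + 20*z^2 + 18*z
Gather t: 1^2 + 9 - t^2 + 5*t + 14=-t^2 + 5*t + 24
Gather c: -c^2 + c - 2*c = -c^2 - c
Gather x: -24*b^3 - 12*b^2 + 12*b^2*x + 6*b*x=-24*b^3 - 12*b^2 + x*(12*b^2 + 6*b)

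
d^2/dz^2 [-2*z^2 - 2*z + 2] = -4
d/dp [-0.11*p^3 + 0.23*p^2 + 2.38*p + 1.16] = -0.33*p^2 + 0.46*p + 2.38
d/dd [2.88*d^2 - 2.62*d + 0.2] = 5.76*d - 2.62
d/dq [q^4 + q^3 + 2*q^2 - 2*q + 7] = 4*q^3 + 3*q^2 + 4*q - 2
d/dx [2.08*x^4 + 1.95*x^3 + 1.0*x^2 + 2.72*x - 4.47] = 8.32*x^3 + 5.85*x^2 + 2.0*x + 2.72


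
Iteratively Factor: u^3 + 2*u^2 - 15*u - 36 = (u - 4)*(u^2 + 6*u + 9) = (u - 4)*(u + 3)*(u + 3)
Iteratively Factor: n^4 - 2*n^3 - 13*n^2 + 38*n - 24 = (n + 4)*(n^3 - 6*n^2 + 11*n - 6) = (n - 2)*(n + 4)*(n^2 - 4*n + 3) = (n - 2)*(n - 1)*(n + 4)*(n - 3)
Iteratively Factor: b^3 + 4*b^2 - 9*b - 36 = (b - 3)*(b^2 + 7*b + 12) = (b - 3)*(b + 4)*(b + 3)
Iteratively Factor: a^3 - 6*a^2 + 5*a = (a)*(a^2 - 6*a + 5) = a*(a - 1)*(a - 5)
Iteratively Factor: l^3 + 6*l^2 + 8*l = (l + 2)*(l^2 + 4*l) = l*(l + 2)*(l + 4)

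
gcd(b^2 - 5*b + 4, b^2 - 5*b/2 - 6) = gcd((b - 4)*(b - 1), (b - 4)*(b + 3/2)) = b - 4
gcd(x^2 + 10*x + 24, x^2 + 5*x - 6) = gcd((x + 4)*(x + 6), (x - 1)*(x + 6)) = x + 6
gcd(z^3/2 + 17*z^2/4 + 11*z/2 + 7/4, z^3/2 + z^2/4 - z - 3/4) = z + 1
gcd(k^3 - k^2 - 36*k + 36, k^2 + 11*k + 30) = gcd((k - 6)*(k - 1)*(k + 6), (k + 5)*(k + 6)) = k + 6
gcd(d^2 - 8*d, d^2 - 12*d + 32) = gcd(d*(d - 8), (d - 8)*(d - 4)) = d - 8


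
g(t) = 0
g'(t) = 0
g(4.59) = 0.00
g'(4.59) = 0.00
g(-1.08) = 0.00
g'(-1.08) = 0.00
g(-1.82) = 0.00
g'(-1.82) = 0.00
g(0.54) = 0.00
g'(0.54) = 0.00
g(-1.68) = 0.00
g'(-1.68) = 0.00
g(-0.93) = 0.00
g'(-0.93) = 0.00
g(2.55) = 0.00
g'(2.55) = 0.00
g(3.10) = 0.00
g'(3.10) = 0.00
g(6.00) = 0.00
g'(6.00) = 0.00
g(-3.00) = 0.00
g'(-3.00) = 0.00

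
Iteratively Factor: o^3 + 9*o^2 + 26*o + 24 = (o + 3)*(o^2 + 6*o + 8) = (o + 3)*(o + 4)*(o + 2)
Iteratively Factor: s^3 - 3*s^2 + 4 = (s + 1)*(s^2 - 4*s + 4) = (s - 2)*(s + 1)*(s - 2)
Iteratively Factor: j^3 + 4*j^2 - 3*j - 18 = (j - 2)*(j^2 + 6*j + 9) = (j - 2)*(j + 3)*(j + 3)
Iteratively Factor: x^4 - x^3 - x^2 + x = (x)*(x^3 - x^2 - x + 1) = x*(x + 1)*(x^2 - 2*x + 1) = x*(x - 1)*(x + 1)*(x - 1)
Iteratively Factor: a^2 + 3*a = (a)*(a + 3)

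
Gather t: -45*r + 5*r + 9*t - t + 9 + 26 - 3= -40*r + 8*t + 32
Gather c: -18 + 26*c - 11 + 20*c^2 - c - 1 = 20*c^2 + 25*c - 30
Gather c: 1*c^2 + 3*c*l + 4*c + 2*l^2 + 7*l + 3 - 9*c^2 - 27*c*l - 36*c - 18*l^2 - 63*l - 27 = -8*c^2 + c*(-24*l - 32) - 16*l^2 - 56*l - 24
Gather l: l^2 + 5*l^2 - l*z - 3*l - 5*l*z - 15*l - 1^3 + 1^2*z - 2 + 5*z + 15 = 6*l^2 + l*(-6*z - 18) + 6*z + 12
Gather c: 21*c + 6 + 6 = 21*c + 12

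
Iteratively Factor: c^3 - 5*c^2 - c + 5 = (c - 1)*(c^2 - 4*c - 5) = (c - 1)*(c + 1)*(c - 5)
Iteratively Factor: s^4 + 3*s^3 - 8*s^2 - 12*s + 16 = (s + 2)*(s^3 + s^2 - 10*s + 8) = (s + 2)*(s + 4)*(s^2 - 3*s + 2) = (s - 1)*(s + 2)*(s + 4)*(s - 2)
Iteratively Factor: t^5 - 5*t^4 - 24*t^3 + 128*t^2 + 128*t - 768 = (t + 3)*(t^4 - 8*t^3 + 128*t - 256) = (t - 4)*(t + 3)*(t^3 - 4*t^2 - 16*t + 64) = (t - 4)^2*(t + 3)*(t^2 - 16) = (t - 4)^2*(t + 3)*(t + 4)*(t - 4)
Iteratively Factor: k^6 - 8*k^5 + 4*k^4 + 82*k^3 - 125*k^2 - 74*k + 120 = (k - 5)*(k^5 - 3*k^4 - 11*k^3 + 27*k^2 + 10*k - 24) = (k - 5)*(k + 1)*(k^4 - 4*k^3 - 7*k^2 + 34*k - 24) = (k - 5)*(k - 4)*(k + 1)*(k^3 - 7*k + 6) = (k - 5)*(k - 4)*(k + 1)*(k + 3)*(k^2 - 3*k + 2) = (k - 5)*(k - 4)*(k - 1)*(k + 1)*(k + 3)*(k - 2)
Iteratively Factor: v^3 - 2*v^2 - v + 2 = (v - 1)*(v^2 - v - 2) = (v - 2)*(v - 1)*(v + 1)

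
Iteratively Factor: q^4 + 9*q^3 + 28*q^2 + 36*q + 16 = (q + 2)*(q^3 + 7*q^2 + 14*q + 8) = (q + 2)^2*(q^2 + 5*q + 4) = (q + 1)*(q + 2)^2*(q + 4)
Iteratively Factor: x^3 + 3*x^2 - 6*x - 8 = (x + 4)*(x^2 - x - 2) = (x + 1)*(x + 4)*(x - 2)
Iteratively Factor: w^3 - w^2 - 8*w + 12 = (w + 3)*(w^2 - 4*w + 4) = (w - 2)*(w + 3)*(w - 2)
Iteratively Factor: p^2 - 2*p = (p - 2)*(p)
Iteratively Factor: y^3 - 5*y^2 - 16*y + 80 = (y + 4)*(y^2 - 9*y + 20) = (y - 5)*(y + 4)*(y - 4)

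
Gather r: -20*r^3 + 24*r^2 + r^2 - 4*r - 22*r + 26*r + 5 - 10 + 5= -20*r^3 + 25*r^2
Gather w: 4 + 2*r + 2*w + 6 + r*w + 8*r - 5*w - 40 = 10*r + w*(r - 3) - 30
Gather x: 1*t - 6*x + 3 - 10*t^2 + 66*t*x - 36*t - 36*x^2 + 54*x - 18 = -10*t^2 - 35*t - 36*x^2 + x*(66*t + 48) - 15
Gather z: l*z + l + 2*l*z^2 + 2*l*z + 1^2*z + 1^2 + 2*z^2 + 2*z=l + z^2*(2*l + 2) + z*(3*l + 3) + 1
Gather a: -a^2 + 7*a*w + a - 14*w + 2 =-a^2 + a*(7*w + 1) - 14*w + 2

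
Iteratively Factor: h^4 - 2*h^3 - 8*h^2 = (h + 2)*(h^3 - 4*h^2) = (h - 4)*(h + 2)*(h^2) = h*(h - 4)*(h + 2)*(h)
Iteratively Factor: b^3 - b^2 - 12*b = (b)*(b^2 - b - 12) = b*(b - 4)*(b + 3)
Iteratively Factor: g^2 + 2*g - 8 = (g + 4)*(g - 2)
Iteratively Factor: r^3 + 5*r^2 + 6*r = (r + 3)*(r^2 + 2*r) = r*(r + 3)*(r + 2)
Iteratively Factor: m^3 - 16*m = (m - 4)*(m^2 + 4*m) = m*(m - 4)*(m + 4)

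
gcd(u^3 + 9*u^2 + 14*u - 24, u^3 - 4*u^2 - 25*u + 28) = u^2 + 3*u - 4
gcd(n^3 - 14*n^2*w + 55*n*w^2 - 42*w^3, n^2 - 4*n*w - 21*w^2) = -n + 7*w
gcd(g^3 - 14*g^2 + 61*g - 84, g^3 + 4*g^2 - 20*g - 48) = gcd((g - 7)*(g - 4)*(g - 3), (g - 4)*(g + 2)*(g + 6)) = g - 4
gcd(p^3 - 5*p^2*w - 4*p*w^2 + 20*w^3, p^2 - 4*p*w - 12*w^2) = p + 2*w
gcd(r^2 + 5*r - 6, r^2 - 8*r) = 1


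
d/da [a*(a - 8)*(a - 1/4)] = 3*a^2 - 33*a/2 + 2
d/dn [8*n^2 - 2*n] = 16*n - 2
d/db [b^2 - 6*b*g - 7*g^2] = 2*b - 6*g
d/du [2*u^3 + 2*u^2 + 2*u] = 6*u^2 + 4*u + 2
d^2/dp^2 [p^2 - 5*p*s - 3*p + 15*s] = 2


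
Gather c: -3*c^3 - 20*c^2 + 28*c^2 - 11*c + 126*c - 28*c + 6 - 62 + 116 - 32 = -3*c^3 + 8*c^2 + 87*c + 28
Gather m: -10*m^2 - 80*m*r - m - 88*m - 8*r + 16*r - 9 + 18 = -10*m^2 + m*(-80*r - 89) + 8*r + 9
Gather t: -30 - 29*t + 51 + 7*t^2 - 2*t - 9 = 7*t^2 - 31*t + 12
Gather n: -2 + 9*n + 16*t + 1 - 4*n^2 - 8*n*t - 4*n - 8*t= -4*n^2 + n*(5 - 8*t) + 8*t - 1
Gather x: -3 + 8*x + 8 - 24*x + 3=8 - 16*x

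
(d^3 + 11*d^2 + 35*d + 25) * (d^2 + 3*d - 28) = d^5 + 14*d^4 + 40*d^3 - 178*d^2 - 905*d - 700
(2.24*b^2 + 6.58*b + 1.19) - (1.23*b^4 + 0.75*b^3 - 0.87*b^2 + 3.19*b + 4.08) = -1.23*b^4 - 0.75*b^3 + 3.11*b^2 + 3.39*b - 2.89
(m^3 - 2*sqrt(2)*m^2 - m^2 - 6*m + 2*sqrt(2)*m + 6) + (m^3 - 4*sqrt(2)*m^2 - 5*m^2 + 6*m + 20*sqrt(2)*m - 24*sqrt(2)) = 2*m^3 - 6*sqrt(2)*m^2 - 6*m^2 + 22*sqrt(2)*m - 24*sqrt(2) + 6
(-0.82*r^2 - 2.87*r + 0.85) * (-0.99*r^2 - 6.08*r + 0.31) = 0.8118*r^4 + 7.8269*r^3 + 16.3539*r^2 - 6.0577*r + 0.2635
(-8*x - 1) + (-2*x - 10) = -10*x - 11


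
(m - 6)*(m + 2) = m^2 - 4*m - 12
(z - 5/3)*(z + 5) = z^2 + 10*z/3 - 25/3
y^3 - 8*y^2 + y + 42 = (y - 7)*(y - 3)*(y + 2)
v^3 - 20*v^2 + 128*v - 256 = (v - 8)^2*(v - 4)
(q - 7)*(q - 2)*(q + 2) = q^3 - 7*q^2 - 4*q + 28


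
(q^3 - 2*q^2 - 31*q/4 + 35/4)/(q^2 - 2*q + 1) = (q^2 - q - 35/4)/(q - 1)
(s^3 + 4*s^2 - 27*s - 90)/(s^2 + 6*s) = s - 2 - 15/s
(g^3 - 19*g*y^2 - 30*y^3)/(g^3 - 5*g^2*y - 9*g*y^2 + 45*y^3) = (-g - 2*y)/(-g + 3*y)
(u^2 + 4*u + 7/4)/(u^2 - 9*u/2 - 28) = (u + 1/2)/(u - 8)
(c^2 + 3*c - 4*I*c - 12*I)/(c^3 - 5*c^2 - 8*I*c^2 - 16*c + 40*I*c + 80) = (c + 3)/(c^2 - c*(5 + 4*I) + 20*I)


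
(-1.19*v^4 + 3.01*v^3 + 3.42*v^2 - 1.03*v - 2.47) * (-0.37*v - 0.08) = 0.4403*v^5 - 1.0185*v^4 - 1.5062*v^3 + 0.1075*v^2 + 0.9963*v + 0.1976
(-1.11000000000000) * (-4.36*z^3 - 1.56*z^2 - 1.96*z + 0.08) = 4.8396*z^3 + 1.7316*z^2 + 2.1756*z - 0.0888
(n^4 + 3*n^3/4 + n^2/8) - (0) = n^4 + 3*n^3/4 + n^2/8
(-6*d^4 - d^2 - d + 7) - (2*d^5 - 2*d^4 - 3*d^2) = -2*d^5 - 4*d^4 + 2*d^2 - d + 7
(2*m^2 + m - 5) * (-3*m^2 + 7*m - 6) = -6*m^4 + 11*m^3 + 10*m^2 - 41*m + 30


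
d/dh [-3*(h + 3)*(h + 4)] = -6*h - 21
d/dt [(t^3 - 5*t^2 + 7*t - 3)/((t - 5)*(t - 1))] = (t^2 - 10*t + 17)/(t^2 - 10*t + 25)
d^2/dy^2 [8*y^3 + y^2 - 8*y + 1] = 48*y + 2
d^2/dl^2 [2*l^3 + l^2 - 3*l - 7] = 12*l + 2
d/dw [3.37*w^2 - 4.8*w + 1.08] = 6.74*w - 4.8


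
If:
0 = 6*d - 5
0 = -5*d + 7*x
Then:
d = 5/6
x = 25/42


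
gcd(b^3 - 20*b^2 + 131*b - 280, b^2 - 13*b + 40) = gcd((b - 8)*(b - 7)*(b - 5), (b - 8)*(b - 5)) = b^2 - 13*b + 40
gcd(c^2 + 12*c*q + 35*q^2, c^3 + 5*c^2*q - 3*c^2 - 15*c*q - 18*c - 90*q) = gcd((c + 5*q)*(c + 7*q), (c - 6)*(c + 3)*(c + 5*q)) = c + 5*q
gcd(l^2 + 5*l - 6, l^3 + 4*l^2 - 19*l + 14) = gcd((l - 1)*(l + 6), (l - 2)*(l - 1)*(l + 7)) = l - 1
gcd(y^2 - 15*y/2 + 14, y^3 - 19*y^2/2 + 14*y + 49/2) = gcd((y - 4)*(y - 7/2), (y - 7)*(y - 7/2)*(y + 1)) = y - 7/2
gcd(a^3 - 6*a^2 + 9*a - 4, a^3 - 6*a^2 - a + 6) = a - 1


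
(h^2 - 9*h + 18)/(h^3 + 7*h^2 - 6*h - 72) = (h - 6)/(h^2 + 10*h + 24)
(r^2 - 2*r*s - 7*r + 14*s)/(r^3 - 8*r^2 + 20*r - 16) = (r^2 - 2*r*s - 7*r + 14*s)/(r^3 - 8*r^2 + 20*r - 16)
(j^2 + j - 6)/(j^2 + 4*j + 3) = (j - 2)/(j + 1)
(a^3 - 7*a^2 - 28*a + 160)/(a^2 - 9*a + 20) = (a^2 - 3*a - 40)/(a - 5)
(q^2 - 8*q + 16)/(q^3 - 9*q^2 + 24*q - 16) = 1/(q - 1)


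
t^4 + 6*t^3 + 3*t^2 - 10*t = t*(t - 1)*(t + 2)*(t + 5)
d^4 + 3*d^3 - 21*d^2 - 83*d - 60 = (d - 5)*(d + 1)*(d + 3)*(d + 4)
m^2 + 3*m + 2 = (m + 1)*(m + 2)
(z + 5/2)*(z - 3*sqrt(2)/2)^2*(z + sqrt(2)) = z^4 - 2*sqrt(2)*z^3 + 5*z^3/2 - 5*sqrt(2)*z^2 - 3*z^2/2 - 15*z/4 + 9*sqrt(2)*z/2 + 45*sqrt(2)/4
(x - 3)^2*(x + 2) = x^3 - 4*x^2 - 3*x + 18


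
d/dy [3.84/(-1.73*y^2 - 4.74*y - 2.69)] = (13.2864*y + 18.2016)/(1.73*y^2 + 4.74*y + 2.69)^2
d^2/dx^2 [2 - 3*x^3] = -18*x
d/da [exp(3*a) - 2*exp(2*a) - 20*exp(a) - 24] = (3*exp(2*a) - 4*exp(a) - 20)*exp(a)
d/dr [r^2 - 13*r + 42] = 2*r - 13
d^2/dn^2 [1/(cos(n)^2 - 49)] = 2*(-2*sin(n)^4 + 99*sin(n)^2 - 48)/(cos(n)^2 - 49)^3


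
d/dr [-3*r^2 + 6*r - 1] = 6 - 6*r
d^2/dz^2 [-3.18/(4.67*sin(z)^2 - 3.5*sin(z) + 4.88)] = (277.409208*sin(z)^4 - 155.9313*sin(z)^3 - 667.042524*sin(z)^2 + 366.177*sin(z) + 67.031856)/(4.67*sin(z)^2 - 3.5*sin(z) + 4.88)^3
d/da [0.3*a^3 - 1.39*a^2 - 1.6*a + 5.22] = 0.9*a^2 - 2.78*a - 1.6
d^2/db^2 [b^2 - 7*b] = 2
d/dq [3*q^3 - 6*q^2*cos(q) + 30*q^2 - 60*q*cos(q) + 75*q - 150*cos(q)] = 6*q^2*sin(q) + 9*q^2 + 60*q*sin(q) - 12*q*cos(q) + 60*q + 150*sin(q) - 60*cos(q) + 75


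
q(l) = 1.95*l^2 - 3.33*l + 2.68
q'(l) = 3.9*l - 3.33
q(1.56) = 2.23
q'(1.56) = 2.75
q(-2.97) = 29.77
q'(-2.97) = -14.91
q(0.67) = 1.32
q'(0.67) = -0.72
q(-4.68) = 60.97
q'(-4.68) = -21.58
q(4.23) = 23.49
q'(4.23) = 13.17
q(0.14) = 2.25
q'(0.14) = -2.78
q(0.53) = 1.46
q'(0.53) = -1.26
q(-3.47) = 37.71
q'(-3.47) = -16.86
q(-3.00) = 30.22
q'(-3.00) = -15.03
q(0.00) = 2.68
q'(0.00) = -3.33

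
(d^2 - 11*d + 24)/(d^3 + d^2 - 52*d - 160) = (d - 3)/(d^2 + 9*d + 20)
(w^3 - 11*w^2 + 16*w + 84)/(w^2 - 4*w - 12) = w - 7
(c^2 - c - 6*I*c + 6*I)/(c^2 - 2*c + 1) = (c - 6*I)/(c - 1)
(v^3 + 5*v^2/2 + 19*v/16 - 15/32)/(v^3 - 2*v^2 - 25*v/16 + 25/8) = (8*v^2 + 10*v - 3)/(2*(4*v^2 - 13*v + 10))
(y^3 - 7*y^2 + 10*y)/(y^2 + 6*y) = (y^2 - 7*y + 10)/(y + 6)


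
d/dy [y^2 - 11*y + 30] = 2*y - 11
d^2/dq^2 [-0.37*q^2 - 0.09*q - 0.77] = -0.740000000000000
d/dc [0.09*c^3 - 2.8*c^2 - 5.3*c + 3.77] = 0.27*c^2 - 5.6*c - 5.3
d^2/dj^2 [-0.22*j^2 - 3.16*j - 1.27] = -0.440000000000000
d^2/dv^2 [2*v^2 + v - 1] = 4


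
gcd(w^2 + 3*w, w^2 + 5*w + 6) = w + 3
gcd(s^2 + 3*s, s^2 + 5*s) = s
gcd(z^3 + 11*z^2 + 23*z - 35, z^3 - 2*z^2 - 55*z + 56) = z^2 + 6*z - 7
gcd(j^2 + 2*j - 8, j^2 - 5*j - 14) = 1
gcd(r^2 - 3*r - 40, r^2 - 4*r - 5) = 1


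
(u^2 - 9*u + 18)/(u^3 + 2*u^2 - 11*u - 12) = (u - 6)/(u^2 + 5*u + 4)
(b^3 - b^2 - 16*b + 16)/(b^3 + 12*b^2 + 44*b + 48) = (b^2 - 5*b + 4)/(b^2 + 8*b + 12)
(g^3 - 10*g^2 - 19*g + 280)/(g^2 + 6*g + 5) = (g^2 - 15*g + 56)/(g + 1)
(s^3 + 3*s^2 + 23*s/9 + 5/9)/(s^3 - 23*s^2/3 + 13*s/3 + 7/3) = (3*s^2 + 8*s + 5)/(3*(s^2 - 8*s + 7))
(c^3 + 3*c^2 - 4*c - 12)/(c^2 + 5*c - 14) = (c^2 + 5*c + 6)/(c + 7)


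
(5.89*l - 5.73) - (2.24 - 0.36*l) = 6.25*l - 7.97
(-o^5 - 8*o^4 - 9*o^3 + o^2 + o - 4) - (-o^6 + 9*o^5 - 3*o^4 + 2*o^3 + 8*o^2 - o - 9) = o^6 - 10*o^5 - 5*o^4 - 11*o^3 - 7*o^2 + 2*o + 5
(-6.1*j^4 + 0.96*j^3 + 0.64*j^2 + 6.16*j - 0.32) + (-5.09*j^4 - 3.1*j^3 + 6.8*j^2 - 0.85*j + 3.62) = -11.19*j^4 - 2.14*j^3 + 7.44*j^2 + 5.31*j + 3.3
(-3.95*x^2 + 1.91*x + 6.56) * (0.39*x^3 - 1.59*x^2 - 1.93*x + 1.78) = -1.5405*x^5 + 7.0254*x^4 + 7.145*x^3 - 21.1477*x^2 - 9.261*x + 11.6768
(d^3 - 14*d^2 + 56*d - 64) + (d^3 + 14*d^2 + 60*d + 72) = 2*d^3 + 116*d + 8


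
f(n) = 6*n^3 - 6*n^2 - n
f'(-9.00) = 1565.00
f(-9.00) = -4851.00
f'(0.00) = -1.00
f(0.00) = 0.00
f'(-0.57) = 11.69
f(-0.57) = -2.49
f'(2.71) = 98.67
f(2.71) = 72.64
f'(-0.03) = -0.62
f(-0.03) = 0.02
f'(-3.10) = 209.18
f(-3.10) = -233.31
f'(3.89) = 224.70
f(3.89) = 258.50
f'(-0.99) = 28.52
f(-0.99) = -10.71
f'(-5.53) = 615.82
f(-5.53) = -1192.63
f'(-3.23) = 225.55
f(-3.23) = -261.56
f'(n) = 18*n^2 - 12*n - 1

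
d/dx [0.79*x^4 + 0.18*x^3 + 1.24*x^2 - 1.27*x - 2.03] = 3.16*x^3 + 0.54*x^2 + 2.48*x - 1.27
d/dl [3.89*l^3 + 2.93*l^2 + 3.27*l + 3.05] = 11.67*l^2 + 5.86*l + 3.27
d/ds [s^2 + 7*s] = 2*s + 7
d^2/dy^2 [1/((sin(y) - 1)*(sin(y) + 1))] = (4*cos(y)^2 - 6)/cos(y)^4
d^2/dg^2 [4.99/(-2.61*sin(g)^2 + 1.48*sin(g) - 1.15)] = (135.969516*sin(g)^4 - 57.826116*sin(g)^3 - 252.934118*sin(g)^2 + 124.145212*sin(g) + 8.094778)/(2.61*sin(g)^2 - 1.48*sin(g) + 1.15)^3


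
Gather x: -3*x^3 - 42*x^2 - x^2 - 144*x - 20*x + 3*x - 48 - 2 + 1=-3*x^3 - 43*x^2 - 161*x - 49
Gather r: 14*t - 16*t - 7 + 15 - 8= -2*t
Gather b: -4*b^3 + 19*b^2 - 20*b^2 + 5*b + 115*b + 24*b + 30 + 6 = -4*b^3 - b^2 + 144*b + 36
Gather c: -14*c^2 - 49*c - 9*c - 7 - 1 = -14*c^2 - 58*c - 8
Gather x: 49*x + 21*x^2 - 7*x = 21*x^2 + 42*x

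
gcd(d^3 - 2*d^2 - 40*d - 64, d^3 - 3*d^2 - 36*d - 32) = d^2 - 4*d - 32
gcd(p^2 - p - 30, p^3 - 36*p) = p - 6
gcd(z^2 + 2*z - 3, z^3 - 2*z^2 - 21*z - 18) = z + 3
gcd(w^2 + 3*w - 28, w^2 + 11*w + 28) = w + 7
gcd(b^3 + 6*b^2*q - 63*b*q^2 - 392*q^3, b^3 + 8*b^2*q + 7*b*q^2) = b + 7*q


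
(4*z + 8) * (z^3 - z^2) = 4*z^4 + 4*z^3 - 8*z^2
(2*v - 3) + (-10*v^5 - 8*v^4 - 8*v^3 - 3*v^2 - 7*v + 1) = -10*v^5 - 8*v^4 - 8*v^3 - 3*v^2 - 5*v - 2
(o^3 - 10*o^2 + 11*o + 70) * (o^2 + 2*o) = o^5 - 8*o^4 - 9*o^3 + 92*o^2 + 140*o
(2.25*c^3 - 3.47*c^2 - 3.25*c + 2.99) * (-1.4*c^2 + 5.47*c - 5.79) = -3.15*c^5 + 17.1655*c^4 - 27.4584*c^3 - 1.8722*c^2 + 35.1728*c - 17.3121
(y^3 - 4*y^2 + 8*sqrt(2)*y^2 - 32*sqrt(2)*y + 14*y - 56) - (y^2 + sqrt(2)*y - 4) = y^3 - 5*y^2 + 8*sqrt(2)*y^2 - 33*sqrt(2)*y + 14*y - 52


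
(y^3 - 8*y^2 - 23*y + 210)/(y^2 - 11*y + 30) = (y^2 - 2*y - 35)/(y - 5)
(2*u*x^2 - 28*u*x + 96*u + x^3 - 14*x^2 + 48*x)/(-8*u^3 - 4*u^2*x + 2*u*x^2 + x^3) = (x^2 - 14*x + 48)/(-4*u^2 + x^2)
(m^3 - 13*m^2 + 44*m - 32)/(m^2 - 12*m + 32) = m - 1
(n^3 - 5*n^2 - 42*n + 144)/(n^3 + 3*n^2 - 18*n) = (n - 8)/n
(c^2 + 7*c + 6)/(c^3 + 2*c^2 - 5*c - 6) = (c + 6)/(c^2 + c - 6)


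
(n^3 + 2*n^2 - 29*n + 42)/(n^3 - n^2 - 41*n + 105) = (n - 2)/(n - 5)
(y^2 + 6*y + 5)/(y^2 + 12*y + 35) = (y + 1)/(y + 7)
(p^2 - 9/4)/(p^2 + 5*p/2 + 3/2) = (p - 3/2)/(p + 1)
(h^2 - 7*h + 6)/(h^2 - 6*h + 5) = (h - 6)/(h - 5)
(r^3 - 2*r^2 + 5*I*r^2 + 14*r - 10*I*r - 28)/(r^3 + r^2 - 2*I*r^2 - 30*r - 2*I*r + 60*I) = (r^2 + r*(-2 + 7*I) - 14*I)/(r^2 + r - 30)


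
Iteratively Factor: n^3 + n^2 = (n)*(n^2 + n) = n^2*(n + 1)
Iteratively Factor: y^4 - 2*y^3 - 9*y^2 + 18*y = (y)*(y^3 - 2*y^2 - 9*y + 18) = y*(y - 3)*(y^2 + y - 6) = y*(y - 3)*(y - 2)*(y + 3)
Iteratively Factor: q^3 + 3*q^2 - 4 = (q + 2)*(q^2 + q - 2) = (q - 1)*(q + 2)*(q + 2)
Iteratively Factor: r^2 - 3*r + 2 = (r - 2)*(r - 1)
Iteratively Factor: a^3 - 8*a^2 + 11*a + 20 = (a + 1)*(a^2 - 9*a + 20) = (a - 5)*(a + 1)*(a - 4)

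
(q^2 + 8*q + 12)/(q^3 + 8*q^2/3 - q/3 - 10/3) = 3*(q + 6)/(3*q^2 + 2*q - 5)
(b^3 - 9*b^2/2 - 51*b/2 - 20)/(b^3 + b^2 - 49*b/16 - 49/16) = 8*(2*b^2 - 11*b - 40)/(16*b^2 - 49)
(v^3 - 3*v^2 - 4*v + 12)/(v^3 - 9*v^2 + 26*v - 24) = (v + 2)/(v - 4)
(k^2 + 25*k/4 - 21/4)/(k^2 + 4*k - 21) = (k - 3/4)/(k - 3)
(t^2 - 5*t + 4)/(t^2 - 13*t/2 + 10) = 2*(t - 1)/(2*t - 5)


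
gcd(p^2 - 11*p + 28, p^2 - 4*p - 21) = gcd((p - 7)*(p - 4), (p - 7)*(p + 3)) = p - 7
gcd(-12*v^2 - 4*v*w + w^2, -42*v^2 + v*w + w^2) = 6*v - w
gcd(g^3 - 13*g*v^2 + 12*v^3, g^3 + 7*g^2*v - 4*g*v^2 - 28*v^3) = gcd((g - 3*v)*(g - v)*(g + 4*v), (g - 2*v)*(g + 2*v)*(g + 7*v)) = 1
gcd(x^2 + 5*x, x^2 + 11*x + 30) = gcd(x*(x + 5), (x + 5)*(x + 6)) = x + 5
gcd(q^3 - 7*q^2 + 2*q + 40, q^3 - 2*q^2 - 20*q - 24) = q + 2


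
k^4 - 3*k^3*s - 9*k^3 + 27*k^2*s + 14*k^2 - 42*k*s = k*(k - 7)*(k - 2)*(k - 3*s)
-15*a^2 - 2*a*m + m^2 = (-5*a + m)*(3*a + m)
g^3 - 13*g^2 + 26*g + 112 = (g - 8)*(g - 7)*(g + 2)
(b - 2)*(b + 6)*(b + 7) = b^3 + 11*b^2 + 16*b - 84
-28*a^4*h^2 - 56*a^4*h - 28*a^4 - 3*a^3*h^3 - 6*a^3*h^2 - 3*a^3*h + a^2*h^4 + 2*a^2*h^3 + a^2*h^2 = (-7*a + h)*(4*a + h)*(a*h + a)^2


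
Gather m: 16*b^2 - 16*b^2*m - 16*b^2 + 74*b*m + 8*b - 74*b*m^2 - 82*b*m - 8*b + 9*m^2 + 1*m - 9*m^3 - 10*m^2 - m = -9*m^3 + m^2*(-74*b - 1) + m*(-16*b^2 - 8*b)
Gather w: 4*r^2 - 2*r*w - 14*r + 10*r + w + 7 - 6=4*r^2 - 4*r + w*(1 - 2*r) + 1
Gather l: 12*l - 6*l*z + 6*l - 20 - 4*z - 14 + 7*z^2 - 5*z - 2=l*(18 - 6*z) + 7*z^2 - 9*z - 36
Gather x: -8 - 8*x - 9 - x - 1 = -9*x - 18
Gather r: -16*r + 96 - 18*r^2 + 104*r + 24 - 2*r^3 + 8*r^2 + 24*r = -2*r^3 - 10*r^2 + 112*r + 120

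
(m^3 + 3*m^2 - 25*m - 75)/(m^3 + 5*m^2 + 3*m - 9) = (m^2 - 25)/(m^2 + 2*m - 3)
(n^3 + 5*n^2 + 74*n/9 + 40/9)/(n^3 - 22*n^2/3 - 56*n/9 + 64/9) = (3*n^2 + 11*n + 10)/(3*n^2 - 26*n + 16)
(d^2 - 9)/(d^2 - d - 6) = (d + 3)/(d + 2)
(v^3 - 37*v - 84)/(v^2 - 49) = (v^2 + 7*v + 12)/(v + 7)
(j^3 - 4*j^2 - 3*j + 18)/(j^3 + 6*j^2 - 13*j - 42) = (j - 3)/(j + 7)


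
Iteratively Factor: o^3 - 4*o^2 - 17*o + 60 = (o + 4)*(o^2 - 8*o + 15) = (o - 5)*(o + 4)*(o - 3)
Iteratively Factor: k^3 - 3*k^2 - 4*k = (k)*(k^2 - 3*k - 4) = k*(k + 1)*(k - 4)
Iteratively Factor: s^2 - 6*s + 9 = (s - 3)*(s - 3)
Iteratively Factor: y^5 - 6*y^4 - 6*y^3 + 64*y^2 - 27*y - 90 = (y - 5)*(y^4 - y^3 - 11*y^2 + 9*y + 18) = (y - 5)*(y + 3)*(y^3 - 4*y^2 + y + 6) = (y - 5)*(y - 3)*(y + 3)*(y^2 - y - 2) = (y - 5)*(y - 3)*(y + 1)*(y + 3)*(y - 2)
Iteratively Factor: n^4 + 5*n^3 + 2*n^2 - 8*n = (n - 1)*(n^3 + 6*n^2 + 8*n) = (n - 1)*(n + 2)*(n^2 + 4*n) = n*(n - 1)*(n + 2)*(n + 4)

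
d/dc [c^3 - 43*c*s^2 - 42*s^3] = 3*c^2 - 43*s^2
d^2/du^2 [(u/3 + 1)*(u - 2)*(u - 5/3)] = 2*u - 4/9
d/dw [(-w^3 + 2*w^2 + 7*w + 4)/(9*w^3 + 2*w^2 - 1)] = (-20*w^4 - 126*w^3 - 119*w^2 - 20*w - 7)/(81*w^6 + 36*w^5 + 4*w^4 - 18*w^3 - 4*w^2 + 1)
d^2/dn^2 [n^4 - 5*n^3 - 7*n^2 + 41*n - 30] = 12*n^2 - 30*n - 14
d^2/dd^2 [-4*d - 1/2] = 0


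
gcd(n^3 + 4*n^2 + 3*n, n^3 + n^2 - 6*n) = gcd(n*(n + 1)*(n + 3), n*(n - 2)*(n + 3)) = n^2 + 3*n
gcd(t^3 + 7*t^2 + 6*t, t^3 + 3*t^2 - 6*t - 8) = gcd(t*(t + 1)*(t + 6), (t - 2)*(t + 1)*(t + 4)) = t + 1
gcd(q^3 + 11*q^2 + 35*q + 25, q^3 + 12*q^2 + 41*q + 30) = q^2 + 6*q + 5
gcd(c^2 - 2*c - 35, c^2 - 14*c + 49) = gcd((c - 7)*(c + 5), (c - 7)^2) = c - 7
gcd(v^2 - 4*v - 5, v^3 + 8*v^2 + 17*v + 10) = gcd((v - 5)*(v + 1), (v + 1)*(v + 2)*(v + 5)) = v + 1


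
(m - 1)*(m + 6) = m^2 + 5*m - 6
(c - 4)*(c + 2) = c^2 - 2*c - 8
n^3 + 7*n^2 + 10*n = n*(n + 2)*(n + 5)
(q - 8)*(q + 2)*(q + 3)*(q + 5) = q^4 + 2*q^3 - 49*q^2 - 218*q - 240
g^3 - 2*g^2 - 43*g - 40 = (g - 8)*(g + 1)*(g + 5)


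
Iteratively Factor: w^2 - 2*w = (w - 2)*(w)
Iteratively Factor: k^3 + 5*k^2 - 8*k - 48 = (k + 4)*(k^2 + k - 12) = (k - 3)*(k + 4)*(k + 4)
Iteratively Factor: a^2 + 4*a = (a)*(a + 4)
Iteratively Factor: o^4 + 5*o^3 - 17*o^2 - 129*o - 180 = (o + 3)*(o^3 + 2*o^2 - 23*o - 60) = (o - 5)*(o + 3)*(o^2 + 7*o + 12) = (o - 5)*(o + 3)^2*(o + 4)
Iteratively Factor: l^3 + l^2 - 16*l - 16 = (l + 1)*(l^2 - 16) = (l + 1)*(l + 4)*(l - 4)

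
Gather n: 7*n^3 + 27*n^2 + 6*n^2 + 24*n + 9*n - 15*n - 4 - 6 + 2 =7*n^3 + 33*n^2 + 18*n - 8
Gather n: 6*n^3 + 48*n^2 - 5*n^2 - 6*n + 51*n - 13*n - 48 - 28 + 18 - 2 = 6*n^3 + 43*n^2 + 32*n - 60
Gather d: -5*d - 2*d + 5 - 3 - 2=-7*d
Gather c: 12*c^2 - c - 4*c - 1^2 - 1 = 12*c^2 - 5*c - 2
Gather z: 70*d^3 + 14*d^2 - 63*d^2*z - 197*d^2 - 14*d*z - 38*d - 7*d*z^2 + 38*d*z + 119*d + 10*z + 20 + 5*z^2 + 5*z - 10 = 70*d^3 - 183*d^2 + 81*d + z^2*(5 - 7*d) + z*(-63*d^2 + 24*d + 15) + 10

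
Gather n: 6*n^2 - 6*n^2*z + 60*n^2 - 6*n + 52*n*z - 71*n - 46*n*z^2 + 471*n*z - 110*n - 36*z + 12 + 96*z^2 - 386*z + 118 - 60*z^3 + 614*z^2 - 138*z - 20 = n^2*(66 - 6*z) + n*(-46*z^2 + 523*z - 187) - 60*z^3 + 710*z^2 - 560*z + 110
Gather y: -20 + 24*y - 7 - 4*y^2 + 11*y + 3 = -4*y^2 + 35*y - 24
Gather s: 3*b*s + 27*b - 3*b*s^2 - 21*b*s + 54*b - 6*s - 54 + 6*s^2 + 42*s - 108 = 81*b + s^2*(6 - 3*b) + s*(36 - 18*b) - 162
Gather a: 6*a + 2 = 6*a + 2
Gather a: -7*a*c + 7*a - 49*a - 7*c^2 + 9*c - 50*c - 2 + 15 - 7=a*(-7*c - 42) - 7*c^2 - 41*c + 6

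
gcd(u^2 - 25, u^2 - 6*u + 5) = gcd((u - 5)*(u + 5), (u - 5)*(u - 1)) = u - 5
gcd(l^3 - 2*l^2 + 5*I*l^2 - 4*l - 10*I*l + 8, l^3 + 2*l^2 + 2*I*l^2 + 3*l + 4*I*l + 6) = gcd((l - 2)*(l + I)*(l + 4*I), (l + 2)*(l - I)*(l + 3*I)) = 1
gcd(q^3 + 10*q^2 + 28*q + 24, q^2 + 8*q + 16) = 1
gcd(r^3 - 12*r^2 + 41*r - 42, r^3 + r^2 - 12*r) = r - 3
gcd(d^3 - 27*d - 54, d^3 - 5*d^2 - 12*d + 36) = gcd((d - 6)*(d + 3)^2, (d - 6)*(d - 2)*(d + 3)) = d^2 - 3*d - 18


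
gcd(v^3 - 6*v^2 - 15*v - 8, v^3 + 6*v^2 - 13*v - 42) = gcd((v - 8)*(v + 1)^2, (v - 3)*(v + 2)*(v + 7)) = 1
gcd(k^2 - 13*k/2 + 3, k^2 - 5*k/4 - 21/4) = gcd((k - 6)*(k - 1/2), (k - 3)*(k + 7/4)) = 1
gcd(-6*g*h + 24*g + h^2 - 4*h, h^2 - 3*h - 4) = h - 4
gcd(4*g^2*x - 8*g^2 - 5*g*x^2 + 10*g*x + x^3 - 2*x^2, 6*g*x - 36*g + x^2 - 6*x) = 1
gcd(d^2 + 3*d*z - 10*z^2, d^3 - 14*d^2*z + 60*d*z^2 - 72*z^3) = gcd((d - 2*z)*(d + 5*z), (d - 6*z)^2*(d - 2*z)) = -d + 2*z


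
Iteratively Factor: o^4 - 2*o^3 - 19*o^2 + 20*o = (o)*(o^3 - 2*o^2 - 19*o + 20) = o*(o - 5)*(o^2 + 3*o - 4) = o*(o - 5)*(o - 1)*(o + 4)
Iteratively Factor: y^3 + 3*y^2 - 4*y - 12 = (y + 3)*(y^2 - 4) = (y - 2)*(y + 3)*(y + 2)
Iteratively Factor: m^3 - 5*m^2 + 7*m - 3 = (m - 3)*(m^2 - 2*m + 1) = (m - 3)*(m - 1)*(m - 1)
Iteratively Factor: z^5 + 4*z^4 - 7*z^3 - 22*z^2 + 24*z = (z)*(z^4 + 4*z^3 - 7*z^2 - 22*z + 24) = z*(z - 1)*(z^3 + 5*z^2 - 2*z - 24) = z*(z - 1)*(z + 3)*(z^2 + 2*z - 8) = z*(z - 2)*(z - 1)*(z + 3)*(z + 4)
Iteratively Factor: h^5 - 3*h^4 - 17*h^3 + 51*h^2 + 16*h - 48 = (h + 1)*(h^4 - 4*h^3 - 13*h^2 + 64*h - 48) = (h - 3)*(h + 1)*(h^3 - h^2 - 16*h + 16) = (h - 3)*(h - 1)*(h + 1)*(h^2 - 16) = (h - 4)*(h - 3)*(h - 1)*(h + 1)*(h + 4)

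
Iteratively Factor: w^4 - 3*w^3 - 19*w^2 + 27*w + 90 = (w + 2)*(w^3 - 5*w^2 - 9*w + 45) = (w + 2)*(w + 3)*(w^2 - 8*w + 15) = (w - 5)*(w + 2)*(w + 3)*(w - 3)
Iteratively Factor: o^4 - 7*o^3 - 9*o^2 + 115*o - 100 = (o + 4)*(o^3 - 11*o^2 + 35*o - 25) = (o - 5)*(o + 4)*(o^2 - 6*o + 5) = (o - 5)*(o - 1)*(o + 4)*(o - 5)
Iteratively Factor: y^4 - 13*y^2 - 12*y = (y + 3)*(y^3 - 3*y^2 - 4*y) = (y - 4)*(y + 3)*(y^2 + y) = (y - 4)*(y + 1)*(y + 3)*(y)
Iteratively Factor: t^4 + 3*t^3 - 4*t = (t - 1)*(t^3 + 4*t^2 + 4*t) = t*(t - 1)*(t^2 + 4*t + 4) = t*(t - 1)*(t + 2)*(t + 2)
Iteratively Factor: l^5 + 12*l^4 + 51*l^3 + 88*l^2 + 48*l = (l + 1)*(l^4 + 11*l^3 + 40*l^2 + 48*l) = (l + 1)*(l + 4)*(l^3 + 7*l^2 + 12*l) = (l + 1)*(l + 4)^2*(l^2 + 3*l) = l*(l + 1)*(l + 4)^2*(l + 3)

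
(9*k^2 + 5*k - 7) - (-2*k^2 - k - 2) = 11*k^2 + 6*k - 5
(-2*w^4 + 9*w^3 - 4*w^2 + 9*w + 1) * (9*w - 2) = -18*w^5 + 85*w^4 - 54*w^3 + 89*w^2 - 9*w - 2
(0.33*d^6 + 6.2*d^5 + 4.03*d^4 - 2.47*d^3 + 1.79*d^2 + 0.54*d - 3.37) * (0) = 0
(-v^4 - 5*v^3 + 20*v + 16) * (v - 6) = -v^5 + v^4 + 30*v^3 + 20*v^2 - 104*v - 96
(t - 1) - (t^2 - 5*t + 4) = -t^2 + 6*t - 5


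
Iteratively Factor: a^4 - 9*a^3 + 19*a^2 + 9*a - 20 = (a - 1)*(a^3 - 8*a^2 + 11*a + 20) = (a - 4)*(a - 1)*(a^2 - 4*a - 5) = (a - 4)*(a - 1)*(a + 1)*(a - 5)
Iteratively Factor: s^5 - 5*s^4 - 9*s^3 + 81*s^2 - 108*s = (s)*(s^4 - 5*s^3 - 9*s^2 + 81*s - 108) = s*(s - 3)*(s^3 - 2*s^2 - 15*s + 36) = s*(s - 3)^2*(s^2 + s - 12) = s*(s - 3)^3*(s + 4)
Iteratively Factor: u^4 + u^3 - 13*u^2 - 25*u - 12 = (u - 4)*(u^3 + 5*u^2 + 7*u + 3) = (u - 4)*(u + 3)*(u^2 + 2*u + 1) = (u - 4)*(u + 1)*(u + 3)*(u + 1)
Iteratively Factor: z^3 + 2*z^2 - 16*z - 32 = (z + 4)*(z^2 - 2*z - 8) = (z - 4)*(z + 4)*(z + 2)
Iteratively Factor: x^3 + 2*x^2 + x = (x + 1)*(x^2 + x) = x*(x + 1)*(x + 1)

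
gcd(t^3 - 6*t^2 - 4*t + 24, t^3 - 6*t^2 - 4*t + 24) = t^3 - 6*t^2 - 4*t + 24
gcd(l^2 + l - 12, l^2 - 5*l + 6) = l - 3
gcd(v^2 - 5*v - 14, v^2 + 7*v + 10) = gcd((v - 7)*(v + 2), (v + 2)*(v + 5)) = v + 2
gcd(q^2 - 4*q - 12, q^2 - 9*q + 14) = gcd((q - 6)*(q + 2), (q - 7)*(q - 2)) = 1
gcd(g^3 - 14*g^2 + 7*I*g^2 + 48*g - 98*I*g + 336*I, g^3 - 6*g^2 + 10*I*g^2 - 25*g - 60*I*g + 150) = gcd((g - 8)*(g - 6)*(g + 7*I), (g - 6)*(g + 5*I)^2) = g - 6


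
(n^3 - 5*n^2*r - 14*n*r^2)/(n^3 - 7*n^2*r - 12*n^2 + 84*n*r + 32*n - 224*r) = n*(n + 2*r)/(n^2 - 12*n + 32)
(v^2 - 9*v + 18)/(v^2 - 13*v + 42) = (v - 3)/(v - 7)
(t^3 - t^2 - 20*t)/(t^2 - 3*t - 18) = t*(-t^2 + t + 20)/(-t^2 + 3*t + 18)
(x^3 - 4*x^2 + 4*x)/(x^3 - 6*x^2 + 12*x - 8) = x/(x - 2)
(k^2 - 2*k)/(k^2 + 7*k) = (k - 2)/(k + 7)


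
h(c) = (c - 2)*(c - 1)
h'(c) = 2*c - 3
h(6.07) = 20.63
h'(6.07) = 9.14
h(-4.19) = 32.13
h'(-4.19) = -11.38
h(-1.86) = 11.04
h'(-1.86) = -6.72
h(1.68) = -0.22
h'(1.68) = 0.36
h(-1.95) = 11.65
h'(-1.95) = -6.90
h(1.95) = -0.05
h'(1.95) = 0.90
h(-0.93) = 5.65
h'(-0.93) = -4.86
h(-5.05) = 42.65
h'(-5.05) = -13.10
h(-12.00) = 182.00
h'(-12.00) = -27.00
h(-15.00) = 272.00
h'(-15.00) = -33.00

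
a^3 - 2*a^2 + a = a*(a - 1)^2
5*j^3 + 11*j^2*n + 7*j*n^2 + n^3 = (j + n)^2*(5*j + n)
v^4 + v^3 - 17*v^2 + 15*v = v*(v - 3)*(v - 1)*(v + 5)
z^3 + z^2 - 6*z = z*(z - 2)*(z + 3)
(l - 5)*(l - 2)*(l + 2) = l^3 - 5*l^2 - 4*l + 20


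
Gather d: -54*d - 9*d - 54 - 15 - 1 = -63*d - 70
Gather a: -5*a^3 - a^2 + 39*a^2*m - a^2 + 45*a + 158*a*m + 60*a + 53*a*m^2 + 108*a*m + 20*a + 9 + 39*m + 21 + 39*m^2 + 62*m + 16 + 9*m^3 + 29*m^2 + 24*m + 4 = -5*a^3 + a^2*(39*m - 2) + a*(53*m^2 + 266*m + 125) + 9*m^3 + 68*m^2 + 125*m + 50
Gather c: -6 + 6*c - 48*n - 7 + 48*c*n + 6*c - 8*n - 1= c*(48*n + 12) - 56*n - 14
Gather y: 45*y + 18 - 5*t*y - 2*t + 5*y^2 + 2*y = -2*t + 5*y^2 + y*(47 - 5*t) + 18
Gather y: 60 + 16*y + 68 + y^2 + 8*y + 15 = y^2 + 24*y + 143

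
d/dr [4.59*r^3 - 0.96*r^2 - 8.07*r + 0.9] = 13.77*r^2 - 1.92*r - 8.07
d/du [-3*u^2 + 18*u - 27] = 18 - 6*u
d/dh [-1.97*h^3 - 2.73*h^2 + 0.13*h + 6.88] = -5.91*h^2 - 5.46*h + 0.13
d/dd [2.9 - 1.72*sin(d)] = -1.72*cos(d)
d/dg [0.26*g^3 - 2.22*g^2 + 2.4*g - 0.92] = 0.78*g^2 - 4.44*g + 2.4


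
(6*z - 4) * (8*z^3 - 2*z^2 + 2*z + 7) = 48*z^4 - 44*z^3 + 20*z^2 + 34*z - 28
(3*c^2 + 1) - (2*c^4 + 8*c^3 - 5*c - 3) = -2*c^4 - 8*c^3 + 3*c^2 + 5*c + 4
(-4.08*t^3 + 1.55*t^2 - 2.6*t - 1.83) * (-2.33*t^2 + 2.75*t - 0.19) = 9.5064*t^5 - 14.8315*t^4 + 11.0957*t^3 - 3.1806*t^2 - 4.5385*t + 0.3477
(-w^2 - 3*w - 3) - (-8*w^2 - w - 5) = 7*w^2 - 2*w + 2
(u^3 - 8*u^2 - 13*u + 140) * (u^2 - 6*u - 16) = u^5 - 14*u^4 + 19*u^3 + 346*u^2 - 632*u - 2240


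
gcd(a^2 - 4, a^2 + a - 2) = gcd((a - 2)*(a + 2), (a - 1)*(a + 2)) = a + 2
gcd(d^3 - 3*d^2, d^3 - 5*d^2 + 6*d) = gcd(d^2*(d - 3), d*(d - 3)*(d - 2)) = d^2 - 3*d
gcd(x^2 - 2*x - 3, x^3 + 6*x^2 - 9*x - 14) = x + 1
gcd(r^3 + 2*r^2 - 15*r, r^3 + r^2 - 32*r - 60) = r + 5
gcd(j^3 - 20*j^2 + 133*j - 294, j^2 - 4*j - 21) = j - 7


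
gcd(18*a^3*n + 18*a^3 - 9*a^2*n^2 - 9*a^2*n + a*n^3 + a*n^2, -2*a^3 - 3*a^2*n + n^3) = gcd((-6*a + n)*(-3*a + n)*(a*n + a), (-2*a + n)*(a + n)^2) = 1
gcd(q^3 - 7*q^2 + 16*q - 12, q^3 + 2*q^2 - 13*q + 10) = q - 2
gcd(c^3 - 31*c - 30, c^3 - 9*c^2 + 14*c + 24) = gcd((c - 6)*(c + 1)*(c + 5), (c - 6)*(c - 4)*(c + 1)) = c^2 - 5*c - 6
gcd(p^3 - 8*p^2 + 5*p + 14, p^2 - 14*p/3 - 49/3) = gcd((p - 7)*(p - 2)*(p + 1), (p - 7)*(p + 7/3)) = p - 7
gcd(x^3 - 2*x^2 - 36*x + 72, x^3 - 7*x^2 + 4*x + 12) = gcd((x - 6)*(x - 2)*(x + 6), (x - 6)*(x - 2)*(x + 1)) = x^2 - 8*x + 12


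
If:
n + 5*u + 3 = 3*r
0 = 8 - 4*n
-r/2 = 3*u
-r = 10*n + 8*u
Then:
No Solution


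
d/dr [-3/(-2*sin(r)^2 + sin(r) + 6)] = 3*(1 - 4*sin(r))*cos(r)/(sin(r) + cos(2*r) + 5)^2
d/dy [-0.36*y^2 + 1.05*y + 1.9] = 1.05 - 0.72*y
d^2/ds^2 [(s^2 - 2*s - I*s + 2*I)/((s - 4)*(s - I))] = 4/(s^3 - 12*s^2 + 48*s - 64)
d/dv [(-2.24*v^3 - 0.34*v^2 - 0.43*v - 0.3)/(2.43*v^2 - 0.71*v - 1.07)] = (-5.4432*v^4 + 3.1808*v^3 + 8.4767*v^2 + 2.1856*v + 0.2471)/(5.9049*v^4 - 3.4506*v^3 - 4.6961*v^2 + 1.5194*v + 1.1449)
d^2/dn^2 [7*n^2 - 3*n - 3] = 14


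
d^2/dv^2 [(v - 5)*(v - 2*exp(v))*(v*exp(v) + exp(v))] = (v^3 - 8*v^2*exp(v) + 2*v^2 + 16*v*exp(v) - 15*v + 68*exp(v) - 18)*exp(v)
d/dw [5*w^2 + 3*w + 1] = 10*w + 3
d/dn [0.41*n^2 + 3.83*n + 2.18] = 0.82*n + 3.83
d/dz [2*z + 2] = 2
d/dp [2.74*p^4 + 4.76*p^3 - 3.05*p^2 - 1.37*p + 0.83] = 10.96*p^3 + 14.28*p^2 - 6.1*p - 1.37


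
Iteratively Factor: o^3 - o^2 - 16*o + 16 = (o - 4)*(o^2 + 3*o - 4) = (o - 4)*(o + 4)*(o - 1)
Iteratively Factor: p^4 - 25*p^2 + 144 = (p - 4)*(p^3 + 4*p^2 - 9*p - 36) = (p - 4)*(p + 4)*(p^2 - 9) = (p - 4)*(p - 3)*(p + 4)*(p + 3)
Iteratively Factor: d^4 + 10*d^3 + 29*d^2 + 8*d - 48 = (d + 4)*(d^3 + 6*d^2 + 5*d - 12) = (d + 3)*(d + 4)*(d^2 + 3*d - 4) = (d - 1)*(d + 3)*(d + 4)*(d + 4)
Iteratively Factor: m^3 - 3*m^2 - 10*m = (m + 2)*(m^2 - 5*m) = (m - 5)*(m + 2)*(m)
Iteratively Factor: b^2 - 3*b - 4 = (b + 1)*(b - 4)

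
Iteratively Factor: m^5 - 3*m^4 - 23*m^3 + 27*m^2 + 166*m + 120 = (m + 3)*(m^4 - 6*m^3 - 5*m^2 + 42*m + 40) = (m - 5)*(m + 3)*(m^3 - m^2 - 10*m - 8) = (m - 5)*(m + 1)*(m + 3)*(m^2 - 2*m - 8) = (m - 5)*(m - 4)*(m + 1)*(m + 3)*(m + 2)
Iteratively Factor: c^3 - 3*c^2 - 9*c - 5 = (c - 5)*(c^2 + 2*c + 1) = (c - 5)*(c + 1)*(c + 1)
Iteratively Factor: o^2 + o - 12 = (o + 4)*(o - 3)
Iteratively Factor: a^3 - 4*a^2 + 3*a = (a - 3)*(a^2 - a) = a*(a - 3)*(a - 1)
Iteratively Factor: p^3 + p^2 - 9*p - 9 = (p + 1)*(p^2 - 9) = (p - 3)*(p + 1)*(p + 3)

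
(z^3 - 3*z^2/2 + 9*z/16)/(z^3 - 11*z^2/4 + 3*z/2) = (z - 3/4)/(z - 2)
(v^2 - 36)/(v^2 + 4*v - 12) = (v - 6)/(v - 2)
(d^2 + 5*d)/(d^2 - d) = (d + 5)/(d - 1)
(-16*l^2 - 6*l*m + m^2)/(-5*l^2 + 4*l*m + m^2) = (-16*l^2 - 6*l*m + m^2)/(-5*l^2 + 4*l*m + m^2)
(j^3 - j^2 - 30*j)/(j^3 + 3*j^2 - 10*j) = (j - 6)/(j - 2)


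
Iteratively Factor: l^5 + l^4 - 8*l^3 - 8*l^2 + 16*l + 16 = (l + 2)*(l^4 - l^3 - 6*l^2 + 4*l + 8) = (l - 2)*(l + 2)*(l^3 + l^2 - 4*l - 4) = (l - 2)*(l + 1)*(l + 2)*(l^2 - 4) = (l - 2)^2*(l + 1)*(l + 2)*(l + 2)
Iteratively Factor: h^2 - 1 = (h - 1)*(h + 1)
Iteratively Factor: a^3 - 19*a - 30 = (a + 3)*(a^2 - 3*a - 10) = (a - 5)*(a + 3)*(a + 2)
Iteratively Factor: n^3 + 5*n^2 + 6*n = (n + 3)*(n^2 + 2*n) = (n + 2)*(n + 3)*(n)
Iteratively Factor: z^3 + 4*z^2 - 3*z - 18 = (z - 2)*(z^2 + 6*z + 9) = (z - 2)*(z + 3)*(z + 3)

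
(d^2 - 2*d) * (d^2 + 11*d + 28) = d^4 + 9*d^3 + 6*d^2 - 56*d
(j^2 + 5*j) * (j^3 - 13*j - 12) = j^5 + 5*j^4 - 13*j^3 - 77*j^2 - 60*j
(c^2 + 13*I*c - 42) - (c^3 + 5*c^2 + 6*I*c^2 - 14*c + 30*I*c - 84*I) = -c^3 - 4*c^2 - 6*I*c^2 + 14*c - 17*I*c - 42 + 84*I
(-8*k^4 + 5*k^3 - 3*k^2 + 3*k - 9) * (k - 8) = -8*k^5 + 69*k^4 - 43*k^3 + 27*k^2 - 33*k + 72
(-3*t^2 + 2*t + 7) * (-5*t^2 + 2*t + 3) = 15*t^4 - 16*t^3 - 40*t^2 + 20*t + 21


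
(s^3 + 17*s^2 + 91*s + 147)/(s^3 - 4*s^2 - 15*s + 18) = (s^2 + 14*s + 49)/(s^2 - 7*s + 6)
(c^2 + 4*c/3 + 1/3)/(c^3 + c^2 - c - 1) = (c + 1/3)/(c^2 - 1)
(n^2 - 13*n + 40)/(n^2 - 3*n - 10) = (n - 8)/(n + 2)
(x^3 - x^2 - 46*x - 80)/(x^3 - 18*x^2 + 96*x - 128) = (x^2 + 7*x + 10)/(x^2 - 10*x + 16)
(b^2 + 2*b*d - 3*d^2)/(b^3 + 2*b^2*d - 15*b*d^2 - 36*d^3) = (b - d)/(b^2 - b*d - 12*d^2)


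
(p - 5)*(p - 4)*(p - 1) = p^3 - 10*p^2 + 29*p - 20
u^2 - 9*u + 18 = (u - 6)*(u - 3)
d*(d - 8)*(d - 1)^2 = d^4 - 10*d^3 + 17*d^2 - 8*d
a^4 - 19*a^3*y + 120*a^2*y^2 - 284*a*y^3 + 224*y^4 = (a - 8*y)*(a - 7*y)*(a - 2*y)^2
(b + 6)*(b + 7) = b^2 + 13*b + 42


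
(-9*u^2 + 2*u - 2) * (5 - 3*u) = 27*u^3 - 51*u^2 + 16*u - 10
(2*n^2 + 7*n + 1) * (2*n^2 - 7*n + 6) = 4*n^4 - 35*n^2 + 35*n + 6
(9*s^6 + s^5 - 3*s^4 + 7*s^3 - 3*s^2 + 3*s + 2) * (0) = 0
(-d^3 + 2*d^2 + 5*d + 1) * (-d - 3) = d^4 + d^3 - 11*d^2 - 16*d - 3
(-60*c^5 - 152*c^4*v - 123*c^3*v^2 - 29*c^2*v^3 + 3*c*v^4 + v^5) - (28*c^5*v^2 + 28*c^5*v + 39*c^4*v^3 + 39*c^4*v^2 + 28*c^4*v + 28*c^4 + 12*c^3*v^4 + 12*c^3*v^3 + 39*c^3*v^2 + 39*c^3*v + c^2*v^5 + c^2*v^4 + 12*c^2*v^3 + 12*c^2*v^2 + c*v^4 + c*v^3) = -28*c^5*v^2 - 28*c^5*v - 60*c^5 - 39*c^4*v^3 - 39*c^4*v^2 - 180*c^4*v - 28*c^4 - 12*c^3*v^4 - 12*c^3*v^3 - 162*c^3*v^2 - 39*c^3*v - c^2*v^5 - c^2*v^4 - 41*c^2*v^3 - 12*c^2*v^2 + 2*c*v^4 - c*v^3 + v^5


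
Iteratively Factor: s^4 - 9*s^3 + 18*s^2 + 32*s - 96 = (s - 3)*(s^3 - 6*s^2 + 32) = (s - 4)*(s - 3)*(s^2 - 2*s - 8) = (s - 4)^2*(s - 3)*(s + 2)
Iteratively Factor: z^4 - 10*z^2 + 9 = (z + 3)*(z^3 - 3*z^2 - z + 3) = (z - 3)*(z + 3)*(z^2 - 1) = (z - 3)*(z - 1)*(z + 3)*(z + 1)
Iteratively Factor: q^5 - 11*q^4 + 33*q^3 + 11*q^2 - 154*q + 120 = (q - 3)*(q^4 - 8*q^3 + 9*q^2 + 38*q - 40) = (q - 3)*(q - 1)*(q^3 - 7*q^2 + 2*q + 40) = (q - 5)*(q - 3)*(q - 1)*(q^2 - 2*q - 8) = (q - 5)*(q - 3)*(q - 1)*(q + 2)*(q - 4)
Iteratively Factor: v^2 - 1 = (v - 1)*(v + 1)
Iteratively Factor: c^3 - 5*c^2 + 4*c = (c - 4)*(c^2 - c) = c*(c - 4)*(c - 1)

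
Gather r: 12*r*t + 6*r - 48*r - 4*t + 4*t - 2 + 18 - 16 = r*(12*t - 42)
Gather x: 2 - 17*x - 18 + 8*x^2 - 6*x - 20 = 8*x^2 - 23*x - 36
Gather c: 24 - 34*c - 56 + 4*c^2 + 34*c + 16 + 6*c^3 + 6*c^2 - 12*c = 6*c^3 + 10*c^2 - 12*c - 16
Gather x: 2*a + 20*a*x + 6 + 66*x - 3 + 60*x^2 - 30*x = 2*a + 60*x^2 + x*(20*a + 36) + 3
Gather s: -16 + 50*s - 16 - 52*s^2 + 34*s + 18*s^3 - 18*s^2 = 18*s^3 - 70*s^2 + 84*s - 32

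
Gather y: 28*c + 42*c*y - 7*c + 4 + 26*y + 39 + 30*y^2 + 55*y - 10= 21*c + 30*y^2 + y*(42*c + 81) + 33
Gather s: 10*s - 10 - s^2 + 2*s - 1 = -s^2 + 12*s - 11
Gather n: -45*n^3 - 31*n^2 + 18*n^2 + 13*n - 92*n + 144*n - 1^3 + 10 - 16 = -45*n^3 - 13*n^2 + 65*n - 7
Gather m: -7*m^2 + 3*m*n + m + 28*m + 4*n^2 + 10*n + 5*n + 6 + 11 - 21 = -7*m^2 + m*(3*n + 29) + 4*n^2 + 15*n - 4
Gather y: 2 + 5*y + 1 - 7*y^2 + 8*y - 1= -7*y^2 + 13*y + 2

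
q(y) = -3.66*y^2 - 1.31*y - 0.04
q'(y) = -7.32*y - 1.31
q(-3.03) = -29.67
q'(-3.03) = 20.87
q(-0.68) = -0.84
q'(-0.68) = 3.67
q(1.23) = -7.19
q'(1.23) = -10.31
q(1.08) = -5.72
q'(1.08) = -9.22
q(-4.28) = -61.48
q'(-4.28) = 30.02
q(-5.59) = -107.09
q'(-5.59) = 39.61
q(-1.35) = -4.94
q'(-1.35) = 8.57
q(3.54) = -50.54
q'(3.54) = -27.22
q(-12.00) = -511.36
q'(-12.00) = 86.53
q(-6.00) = -123.94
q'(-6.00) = 42.61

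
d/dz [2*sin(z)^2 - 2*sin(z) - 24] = 2*sin(2*z) - 2*cos(z)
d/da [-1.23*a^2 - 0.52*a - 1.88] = -2.46*a - 0.52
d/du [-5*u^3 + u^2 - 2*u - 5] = -15*u^2 + 2*u - 2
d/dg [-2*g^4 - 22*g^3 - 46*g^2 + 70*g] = -8*g^3 - 66*g^2 - 92*g + 70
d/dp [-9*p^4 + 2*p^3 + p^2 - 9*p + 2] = -36*p^3 + 6*p^2 + 2*p - 9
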